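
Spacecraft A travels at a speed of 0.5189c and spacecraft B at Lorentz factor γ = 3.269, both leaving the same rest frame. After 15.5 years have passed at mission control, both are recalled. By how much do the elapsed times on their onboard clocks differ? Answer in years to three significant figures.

A: γ = 1/√(1 − 0.5189²) = 1/√0.7307 = 1.170; τ_A = 15.5/1.170 = 13.25 years.
B: γ = 3.269; τ_B = 15.5/3.269 = 4.742 years.

|τ_A − τ_B| = 8.51 years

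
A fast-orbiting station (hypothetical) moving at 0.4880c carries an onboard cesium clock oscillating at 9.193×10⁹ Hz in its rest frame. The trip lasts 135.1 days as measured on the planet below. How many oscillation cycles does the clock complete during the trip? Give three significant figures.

N = 9.37×10¹⁶

γ = 1/√(1 − 0.4880²) = 1/√0.7619 = 1.146
The oscillator's own cycle count is N = f × τ where τ is the proper time aboard the station. τ = Δt/γ = 135.1/1.146 = 117.9 days = 1.019×10⁷ s.
N = 9.193×10⁹ × 1.019×10⁷ = 9.366×10¹⁶.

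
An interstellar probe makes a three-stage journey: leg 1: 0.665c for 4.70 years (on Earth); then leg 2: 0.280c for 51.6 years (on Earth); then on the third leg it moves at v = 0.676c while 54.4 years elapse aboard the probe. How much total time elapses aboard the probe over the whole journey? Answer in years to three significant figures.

τ = 107 years

Leg 1: γ = 1/√(1 − 0.665²) = 1/√0.5578 = 1.339; τ_1 = 4.70/1.339 = 3.510 years.
Leg 2: γ = 1/√(1 − 0.280²) = 25/24 ≈ 1.042; τ_2 = 51.6/1.042 = 49.54 years.
Leg 3: 54.4 years is already measured aboard the probe.
Total: 3.510 + 49.54 + 54.40 years.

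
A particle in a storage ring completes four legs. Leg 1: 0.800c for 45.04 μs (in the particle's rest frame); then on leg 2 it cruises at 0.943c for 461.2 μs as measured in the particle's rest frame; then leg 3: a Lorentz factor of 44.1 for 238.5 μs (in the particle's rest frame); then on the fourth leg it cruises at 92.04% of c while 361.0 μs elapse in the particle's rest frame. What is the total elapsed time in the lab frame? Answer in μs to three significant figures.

Leg 1: γ = 1/√(1 − 0.800²) = 5/3 ≈ 1.667; Δt_1 = 1.667 × 45.04 = 75.07 μs.
Leg 2: γ = 1/√(1 − 0.943²) = 1/√0.1108 = 3.005; Δt_2 = 3.005 × 461.2 = 1386 μs.
Leg 3: γ = 44.1; Δt_3 = 44.10 × 238.5 = 1.052×10⁴ μs.
Leg 4: β = 0.9204; γ = 1/√(1 − 0.9204²) = 1/√0.1529 = 2.558; Δt_4 = 2.558 × 361.0 = 923.3 μs.
Total: 75.07 + 1386 + 1.052×10⁴ + 923.3 μs.

Δt = 1.29×10⁴ μs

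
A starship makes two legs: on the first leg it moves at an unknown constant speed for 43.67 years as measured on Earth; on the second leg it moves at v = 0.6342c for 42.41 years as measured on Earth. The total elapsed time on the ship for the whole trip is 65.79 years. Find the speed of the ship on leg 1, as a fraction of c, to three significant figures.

Leg 1: speed unknown; τ_1 = 43.67/γ_1.
Leg 2: γ = 1/√(1 − 0.6342²) = 1/√0.5978 = 1.293; τ_2 = 42.41/1.293 = 32.79 years.
Total proper time: τ_1 + 32.79 = 65.79, so τ_1 = 65.79 − 32.79 = 33.00 years.
γ_1 = 43.67/33.00 = 1.323; β = √(1 − 1/γ²) = √0.4290.

β = 0.655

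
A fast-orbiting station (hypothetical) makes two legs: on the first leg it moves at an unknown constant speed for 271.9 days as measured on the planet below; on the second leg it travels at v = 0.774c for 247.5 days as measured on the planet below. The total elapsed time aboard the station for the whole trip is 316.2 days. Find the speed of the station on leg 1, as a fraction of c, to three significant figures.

β = 0.810

Leg 1: speed unknown; τ_1 = 271.9/γ_1.
Leg 2: γ = 1/√(1 − 0.774²) = 1/√0.4009 = 1.579; τ_2 = 247.5/1.579 = 156.7 days.
Total proper time: τ_1 + 156.7 = 316.2, so τ_1 = 316.2 − 156.7 = 159.5 days.
γ_1 = 271.9/159.5 = 1.705; β = √(1 − 1/γ²) = √0.6559.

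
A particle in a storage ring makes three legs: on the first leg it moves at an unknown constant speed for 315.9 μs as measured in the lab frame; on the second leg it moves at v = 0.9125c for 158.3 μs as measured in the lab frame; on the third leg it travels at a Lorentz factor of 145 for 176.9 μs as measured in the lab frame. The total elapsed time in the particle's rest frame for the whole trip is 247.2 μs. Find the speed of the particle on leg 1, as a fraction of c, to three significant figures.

Leg 1: speed unknown; τ_1 = 315.9/γ_1.
Leg 2: γ = 1/√(1 − 0.9125²) = 1/√0.1673 = 2.445; τ_2 = 158.3/2.445 = 64.76 μs.
Leg 3: γ = 145; τ_3 = 176.9/145.0 = 1.220 μs.
Total proper time: τ_1 + 64.76 + 1.220 = 247.2, so τ_1 = 247.2 − 65.98 = 181.2 μs.
γ_1 = 315.9/181.2 = 1.743; β = √(1 − 1/γ²) = √0.6709.

β = 0.819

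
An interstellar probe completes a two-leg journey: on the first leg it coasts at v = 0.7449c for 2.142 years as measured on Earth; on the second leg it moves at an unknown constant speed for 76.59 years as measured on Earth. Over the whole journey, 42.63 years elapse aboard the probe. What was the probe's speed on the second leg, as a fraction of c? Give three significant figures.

Leg 1: γ = 1/√(1 − 0.7449²) = 1/√0.4451 = 1.499; τ_1 = 2.142/1.499 = 1.429 years.
Leg 2: speed unknown; τ_2 = 76.59/γ_2.
Total proper time: 1.429 + τ_2 = 42.63, so τ_2 = 42.63 − 1.429 = 41.20 years.
γ_2 = 76.59/41.20 = 1.859; β = √(1 − 1/γ²) = √0.7106.

β = 0.843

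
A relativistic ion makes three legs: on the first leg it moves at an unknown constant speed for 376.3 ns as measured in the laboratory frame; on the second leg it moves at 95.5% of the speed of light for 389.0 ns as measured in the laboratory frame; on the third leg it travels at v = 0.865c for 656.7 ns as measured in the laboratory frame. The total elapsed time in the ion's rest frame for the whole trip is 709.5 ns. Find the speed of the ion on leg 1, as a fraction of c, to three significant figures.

Leg 1: speed unknown; τ_1 = 376.3/γ_1.
Leg 2: β = 0.955; γ = 1/√(1 − 0.955²) = 1/√0.08798 = 3.371; τ_2 = 389.0/3.371 = 115.4 ns.
Leg 3: γ = 1/√(1 − 0.865²) = 1/√0.2518 = 1.993; τ_3 = 656.7/1.993 = 329.5 ns.
Total proper time: τ_1 + 115.4 + 329.5 = 709.5, so τ_1 = 709.5 − 444.9 = 264.6 ns.
γ_1 = 376.3/264.6 = 1.422; β = √(1 − 1/γ²) = √0.5055.

β = 0.711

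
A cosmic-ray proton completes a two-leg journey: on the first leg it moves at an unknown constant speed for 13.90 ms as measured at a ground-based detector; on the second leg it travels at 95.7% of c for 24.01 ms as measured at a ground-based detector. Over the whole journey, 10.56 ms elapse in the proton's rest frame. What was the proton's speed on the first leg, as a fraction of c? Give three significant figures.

Leg 1: speed unknown; τ_1 = 13.90/γ_1.
Leg 2: β = 0.957; γ = 1/√(1 − 0.957²) = 1/√0.08415 = 3.447; τ_2 = 24.01/3.447 = 6.965 ms.
Total proper time: τ_1 + 6.965 = 10.56, so τ_1 = 10.56 − 6.965 = 3.595 ms.
γ_1 = 13.90/3.595 = 3.866; β = √(1 − 1/γ²) = √0.9331.

β = 0.966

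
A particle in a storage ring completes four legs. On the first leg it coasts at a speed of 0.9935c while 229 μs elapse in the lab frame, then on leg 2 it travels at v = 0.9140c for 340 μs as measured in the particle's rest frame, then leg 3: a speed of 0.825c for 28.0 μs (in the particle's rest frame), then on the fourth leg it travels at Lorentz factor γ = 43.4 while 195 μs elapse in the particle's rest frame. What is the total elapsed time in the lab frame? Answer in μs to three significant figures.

Leg 1: 229 μs is already measured in the lab frame.
Leg 2: γ = 1/√(1 − 0.9140²) = 1/√0.1646 = 2.465; Δt_2 = 2.465 × 340 = 838.0 μs.
Leg 3: γ = 1/√(1 − 0.825²) = 1/√0.3194 = 1.769; Δt_3 = 1.769 × 28.0 = 49.55 μs.
Leg 4: γ = 43.4; Δt_4 = 43.40 × 195 = 8463 μs.
Total: 229.0 + 838.0 + 49.55 + 8463 μs.

Δt = 9580 μs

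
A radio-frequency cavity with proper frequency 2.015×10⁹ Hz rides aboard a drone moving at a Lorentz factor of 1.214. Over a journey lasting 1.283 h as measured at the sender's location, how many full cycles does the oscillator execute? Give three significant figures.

γ = 1.214
The oscillator's own cycle count is N = f × τ where τ is the proper time aboard the drone. τ = Δt/γ = 1.283/1.214 = 1.057 h = 3.805×10³ s.
N = 2.015×10⁹ × 3.805×10³ = 7.666×10¹².

N = 7.67×10¹²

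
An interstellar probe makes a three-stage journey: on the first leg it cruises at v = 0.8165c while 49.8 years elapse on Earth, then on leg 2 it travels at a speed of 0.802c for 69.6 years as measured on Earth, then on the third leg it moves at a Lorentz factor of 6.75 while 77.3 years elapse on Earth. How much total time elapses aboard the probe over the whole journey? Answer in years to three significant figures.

τ = 81.8 years

Leg 1: γ = 1/√(1 − 0.8165²) = 1/√0.3333 = 1.732; τ_1 = 49.8/1.732 = 28.75 years.
Leg 2: γ = 1/√(1 − 0.802²) = 1/√0.3568 = 1.674; τ_2 = 69.6/1.674 = 41.57 years.
Leg 3: γ = 6.75; τ_3 = 77.3/6.750 = 11.45 years.
Total: 28.75 + 41.57 + 11.45 years.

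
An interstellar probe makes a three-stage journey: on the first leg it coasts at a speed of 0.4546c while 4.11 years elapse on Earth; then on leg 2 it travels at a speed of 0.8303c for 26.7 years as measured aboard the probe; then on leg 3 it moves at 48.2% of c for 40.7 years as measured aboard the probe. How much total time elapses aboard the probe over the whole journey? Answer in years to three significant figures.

Leg 1: γ = 1/√(1 − 0.4546²) = 1/√0.7933 = 1.123; τ_1 = 4.11/1.123 = 3.661 years.
Leg 2: 26.7 years is already measured aboard the probe.
Leg 3: 40.7 years is already measured aboard the probe.
Total: 3.661 + 26.70 + 40.70 years.

τ = 71.1 years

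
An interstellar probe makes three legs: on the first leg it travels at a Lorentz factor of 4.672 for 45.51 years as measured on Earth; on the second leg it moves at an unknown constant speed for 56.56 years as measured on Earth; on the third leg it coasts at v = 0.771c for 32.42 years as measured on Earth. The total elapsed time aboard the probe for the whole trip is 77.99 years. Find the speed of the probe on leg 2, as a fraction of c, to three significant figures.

Leg 1: γ = 4.672; τ_1 = 45.51/4.672 = 9.741 years.
Leg 2: speed unknown; τ_2 = 56.56/γ_2.
Leg 3: γ = 1/√(1 − 0.771²) = 1/√0.4056 = 1.570; τ_3 = 32.42/1.570 = 20.65 years.
Total proper time: 9.741 + τ_2 + 20.65 = 77.99, so τ_2 = 77.99 − 30.39 = 47.60 years.
γ_2 = 56.56/47.60 = 1.188; β = √(1 − 1/γ²) = √0.2917.

β = 0.540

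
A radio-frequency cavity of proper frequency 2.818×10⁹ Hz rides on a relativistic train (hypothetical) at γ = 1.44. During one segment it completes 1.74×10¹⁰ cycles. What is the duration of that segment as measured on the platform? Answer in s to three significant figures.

γ = 1.44
Proper time for N cycles: τ = N/f = 1.74×10¹⁰/(2.818×10⁹) = 6.175×10⁰ s = 6.175 s.
Lab-frame duration Δt = γτ = 1.440 × 6.175 = 8.891 s.

Δt = 8.89 s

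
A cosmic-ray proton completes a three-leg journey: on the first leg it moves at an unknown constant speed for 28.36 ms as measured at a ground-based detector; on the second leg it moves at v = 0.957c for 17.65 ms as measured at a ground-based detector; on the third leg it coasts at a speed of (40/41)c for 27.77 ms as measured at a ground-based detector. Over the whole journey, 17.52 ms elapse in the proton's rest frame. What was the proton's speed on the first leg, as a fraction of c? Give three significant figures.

β = 0.975

Leg 1: speed unknown; τ_1 = 28.36/γ_1.
Leg 2: γ = 1/√(1 − 0.957²) = 1/√0.08415 = 3.447; τ_2 = 17.65/3.447 = 5.120 ms.
Leg 3: γ = 1/√(1 − (40/41)²) = 41/9 ≈ 4.556; τ_3 = 27.77/4.556 = 6.096 ms.
Total proper time: τ_1 + 5.120 + 6.096 = 17.52, so τ_1 = 17.52 − 11.22 = 6.304 ms.
γ_1 = 28.36/6.304 = 4.499; β = √(1 − 1/γ²) = √0.9506.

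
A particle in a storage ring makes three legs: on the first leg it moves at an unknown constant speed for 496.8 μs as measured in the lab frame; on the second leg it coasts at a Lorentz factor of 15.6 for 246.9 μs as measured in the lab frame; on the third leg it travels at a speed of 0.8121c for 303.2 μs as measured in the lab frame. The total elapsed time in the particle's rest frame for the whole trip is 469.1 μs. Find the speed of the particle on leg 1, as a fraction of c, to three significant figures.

β = 0.831

Leg 1: speed unknown; τ_1 = 496.8/γ_1.
Leg 2: γ = 15.6; τ_2 = 246.9/15.60 = 15.83 μs.
Leg 3: γ = 1/√(1 − 0.8121²) = 1/√0.3405 = 1.714; τ_3 = 303.2/1.714 = 176.9 μs.
Total proper time: τ_1 + 15.83 + 176.9 = 469.1, so τ_1 = 469.1 − 192.7 = 276.4 μs.
γ_1 = 496.8/276.4 = 1.798; β = √(1 − 1/γ²) = √0.6906.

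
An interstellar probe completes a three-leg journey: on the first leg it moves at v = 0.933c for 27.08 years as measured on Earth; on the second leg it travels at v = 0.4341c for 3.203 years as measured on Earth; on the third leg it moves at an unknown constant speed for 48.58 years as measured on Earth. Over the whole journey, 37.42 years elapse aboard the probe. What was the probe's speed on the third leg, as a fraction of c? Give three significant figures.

β = 0.860

Leg 1: γ = 1/√(1 − 0.933²) = 1/√0.1295 = 2.779; τ_1 = 27.08/2.779 = 9.745 years.
Leg 2: γ = 1/√(1 − 0.4341²) = 1/√0.8116 = 1.110; τ_2 = 3.203/1.110 = 2.885 years.
Leg 3: speed unknown; τ_3 = 48.58/γ_3.
Total proper time: 9.745 + 2.885 + τ_3 = 37.42, so τ_3 = 37.42 − 12.63 = 24.79 years.
γ_3 = 48.58/24.79 = 1.960; β = √(1 − 1/γ²) = √0.7396.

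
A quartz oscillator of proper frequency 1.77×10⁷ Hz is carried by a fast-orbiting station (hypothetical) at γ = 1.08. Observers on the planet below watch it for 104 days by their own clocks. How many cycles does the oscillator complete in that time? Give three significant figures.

γ = 1.08
During 104 days of lab time, the oscillator's proper time advances by τ = Δt/γ = 104/1.080 = 96.30 days = 8.320×10⁶ s.
N = f × τ = 1.77×10⁷ × 8.320×10⁶ = 1.473×10¹⁴.

N = 1.47×10¹⁴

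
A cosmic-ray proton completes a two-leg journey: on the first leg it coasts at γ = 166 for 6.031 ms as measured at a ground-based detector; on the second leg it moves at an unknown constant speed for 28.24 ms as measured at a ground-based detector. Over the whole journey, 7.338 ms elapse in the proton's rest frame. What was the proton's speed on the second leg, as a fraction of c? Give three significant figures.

β = 0.966

Leg 1: γ = 166; τ_1 = 6.031/166.0 = 0.03633 ms.
Leg 2: speed unknown; τ_2 = 28.24/γ_2.
Total proper time: 0.03633 + τ_2 = 7.338, so τ_2 = 7.338 − 0.03633 = 7.302 ms.
γ_2 = 28.24/7.302 = 3.868; β = √(1 − 1/γ²) = √0.9331.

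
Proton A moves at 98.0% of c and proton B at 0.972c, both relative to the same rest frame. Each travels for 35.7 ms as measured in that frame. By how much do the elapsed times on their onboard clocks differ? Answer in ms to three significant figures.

A: β = 0.980; γ = 1/√(1 − 0.980²) = 1/√0.03960 = 5.025; τ_A = 35.7/5.025 = 7.104 ms.
B: γ = 1/√(1 − 0.972²) = 1/√0.05522 = 4.256; τ_B = 35.7/4.256 = 8.389 ms.

|τ_A − τ_B| = 1.28 ms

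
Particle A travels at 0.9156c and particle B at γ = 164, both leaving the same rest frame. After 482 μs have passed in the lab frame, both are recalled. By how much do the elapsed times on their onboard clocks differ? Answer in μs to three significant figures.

|τ_A − τ_B| = 191 μs

A: γ = 1/√(1 − 0.9156²) = 1/√0.1617 = 2.487; τ_A = 482/2.487 = 193.8 μs.
B: γ = 164; τ_B = 482/164.0 = 2.939 μs.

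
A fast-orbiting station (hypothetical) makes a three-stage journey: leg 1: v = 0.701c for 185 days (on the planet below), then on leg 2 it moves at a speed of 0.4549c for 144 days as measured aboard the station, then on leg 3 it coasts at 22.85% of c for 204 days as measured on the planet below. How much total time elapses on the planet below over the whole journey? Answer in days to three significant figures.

Δt = 551 days

Leg 1: 185 days is already measured on the planet below.
Leg 2: γ = 1/√(1 − 0.4549²) = 1/√0.7931 = 1.123; Δt_2 = 1.123 × 144 = 161.7 days.
Leg 3: 204 days is already measured on the planet below.
Total: 185.0 + 161.7 + 204.0 days.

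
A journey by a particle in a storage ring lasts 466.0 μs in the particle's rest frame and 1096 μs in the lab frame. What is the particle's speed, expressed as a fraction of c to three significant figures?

v = 0.905c

The proper time is measured in the particle's rest frame (both events occur at the particle's location); Δt is measured in the lab frame. γ = Δt/τ = 1096/466.0 = 2.352.
β = √(1 − 1/γ²) = √(1 − 0.1808) = √0.8192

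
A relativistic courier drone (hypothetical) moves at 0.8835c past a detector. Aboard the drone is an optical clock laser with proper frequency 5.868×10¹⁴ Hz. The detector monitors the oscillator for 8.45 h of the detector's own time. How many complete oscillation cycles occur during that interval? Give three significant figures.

N = 8.36×10¹⁸

γ = 1/√(1 − 0.8835²) = 1/√0.2194 = 2.135
During 8.45 h of lab time, the oscillator's proper time advances by τ = Δt/γ = 8.45/2.135 = 3.958 h = 1.425×10⁴ s.
N = f × τ = 5.868×10¹⁴ × 1.425×10⁴ = 8.362×10¹⁸.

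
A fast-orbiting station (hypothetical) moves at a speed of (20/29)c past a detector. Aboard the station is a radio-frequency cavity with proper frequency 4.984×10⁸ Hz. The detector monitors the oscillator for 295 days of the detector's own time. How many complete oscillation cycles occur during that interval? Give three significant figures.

γ = 1/√(1 − (20/29)²) = 29/21 ≈ 1.381
During 295 days of lab time, the oscillator's proper time advances by τ = Δt/γ = 295/1.381 = 213.6 days = 1.846×10⁷ s.
N = f × τ = 4.984×10⁸ × 1.846×10⁷ = 9.199×10¹⁵.

N = 9.20×10¹⁵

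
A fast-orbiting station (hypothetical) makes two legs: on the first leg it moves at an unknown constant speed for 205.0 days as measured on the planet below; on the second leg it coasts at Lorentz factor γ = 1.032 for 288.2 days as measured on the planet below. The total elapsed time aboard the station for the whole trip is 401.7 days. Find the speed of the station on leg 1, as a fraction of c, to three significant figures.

Leg 1: speed unknown; τ_1 = 205.0/γ_1.
Leg 2: γ = 1.032; τ_2 = 288.2/1.032 = 279.3 days.
Total proper time: τ_1 + 279.3 = 401.7, so τ_1 = 401.7 − 279.3 = 122.4 days.
γ_1 = 205.0/122.4 = 1.674; β = √(1 − 1/γ²) = √0.6433.

β = 0.802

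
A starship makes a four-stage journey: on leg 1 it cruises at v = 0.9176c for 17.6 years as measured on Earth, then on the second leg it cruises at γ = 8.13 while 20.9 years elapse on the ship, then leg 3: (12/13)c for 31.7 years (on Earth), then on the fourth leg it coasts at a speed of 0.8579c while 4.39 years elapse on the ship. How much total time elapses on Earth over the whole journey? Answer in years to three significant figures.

Leg 1: 17.6 years is already measured on Earth.
Leg 2: γ = 8.13; Δt_2 = 8.130 × 20.9 = 169.9 years.
Leg 3: 31.7 years is already measured on Earth.
Leg 4: γ = 1/√(1 − 0.8579²) = 1/√0.2640 = 1.946; Δt_4 = 1.946 × 4.39 = 8.544 years.
Total: 17.60 + 169.9 + 31.70 + 8.544 years.

Δt = 228 years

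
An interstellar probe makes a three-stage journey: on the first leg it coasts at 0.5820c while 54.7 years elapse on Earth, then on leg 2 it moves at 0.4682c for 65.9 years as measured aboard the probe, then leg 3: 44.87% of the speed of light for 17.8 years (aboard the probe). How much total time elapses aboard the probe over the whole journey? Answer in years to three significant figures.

Leg 1: γ = 1/√(1 − 0.5820²) = 1/√0.6613 = 1.230; τ_1 = 54.7/1.230 = 44.48 years.
Leg 2: 65.9 years is already measured aboard the probe.
Leg 3: 17.8 years is already measured aboard the probe.
Total: 44.48 + 65.90 + 17.80 years.

τ = 128 years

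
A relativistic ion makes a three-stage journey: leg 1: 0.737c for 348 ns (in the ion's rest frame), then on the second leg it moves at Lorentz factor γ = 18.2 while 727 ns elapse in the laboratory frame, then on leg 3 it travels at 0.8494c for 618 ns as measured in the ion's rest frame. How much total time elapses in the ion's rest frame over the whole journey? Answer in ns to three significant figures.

τ = 1010 ns

Leg 1: 348 ns is already measured in the ion's rest frame.
Leg 2: γ = 18.2; τ_2 = 727/18.20 = 39.95 ns.
Leg 3: 618 ns is already measured in the ion's rest frame.
Total: 348.0 + 39.95 + 618.0 ns.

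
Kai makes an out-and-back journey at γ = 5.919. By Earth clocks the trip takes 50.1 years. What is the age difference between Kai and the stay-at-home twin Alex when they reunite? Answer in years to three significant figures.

γ = 5.919
Kai's elapsed proper time: τ = 50.1/5.919 = 8.464 years.
Age gap = Δt − τ = 50.1 − 8.464 years.

Δt − τ = 41.6 years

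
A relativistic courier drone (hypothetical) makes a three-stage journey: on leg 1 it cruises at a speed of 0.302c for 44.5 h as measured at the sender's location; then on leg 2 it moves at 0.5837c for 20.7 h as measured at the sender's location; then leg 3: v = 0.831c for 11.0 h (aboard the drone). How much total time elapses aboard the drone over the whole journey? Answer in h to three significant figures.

Leg 1: γ = 1/√(1 − 0.302²) = 1/√0.9088 = 1.049; τ_1 = 44.5/1.049 = 42.42 h.
Leg 2: γ = 1/√(1 − 0.5837²) = 1/√0.6593 = 1.232; τ_2 = 20.7/1.232 = 16.81 h.
Leg 3: 11.0 h is already measured aboard the drone.
Total: 42.42 + 16.81 + 11.00 h.

τ = 70.2 h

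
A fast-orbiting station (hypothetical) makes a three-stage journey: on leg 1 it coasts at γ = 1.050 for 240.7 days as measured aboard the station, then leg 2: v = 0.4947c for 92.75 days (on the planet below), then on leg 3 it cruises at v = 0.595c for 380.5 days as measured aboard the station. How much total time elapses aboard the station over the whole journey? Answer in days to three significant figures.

Leg 1: 240.7 days is already measured aboard the station.
Leg 2: γ = 1/√(1 − 0.4947²) = 1/√0.7553 = 1.151; τ_2 = 92.75/1.151 = 80.61 days.
Leg 3: 380.5 days is already measured aboard the station.
Total: 240.7 + 80.61 + 380.5 days.

τ = 702 days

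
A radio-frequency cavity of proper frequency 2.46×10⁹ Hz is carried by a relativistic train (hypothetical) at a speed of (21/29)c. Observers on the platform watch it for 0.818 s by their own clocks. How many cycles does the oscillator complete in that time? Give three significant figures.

γ = 1/√(1 − (21/29)²) = 29/20 = 1.450
During 0.818 s of lab time, the oscillator's proper time advances by τ = Δt/γ = 0.818/1.450 = 0.5641 s = 5.641×10⁻¹ s.
N = f × τ = 2.46×10⁹ × 5.641×10⁻¹ = 1.388×10⁹.

N = 1.39×10⁹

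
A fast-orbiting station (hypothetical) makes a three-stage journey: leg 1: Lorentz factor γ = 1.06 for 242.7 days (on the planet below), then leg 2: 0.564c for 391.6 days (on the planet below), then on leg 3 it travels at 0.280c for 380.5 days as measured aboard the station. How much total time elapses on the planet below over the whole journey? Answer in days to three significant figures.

Leg 1: 242.7 days is already measured on the planet below.
Leg 2: 391.6 days is already measured on the planet below.
Leg 3: γ = 1/√(1 − 0.280²) = 25/24 ≈ 1.042; Δt_3 = 1.042 × 380.5 = 396.4 days.
Total: 242.7 + 391.6 + 396.4 days.

Δt = 1030 days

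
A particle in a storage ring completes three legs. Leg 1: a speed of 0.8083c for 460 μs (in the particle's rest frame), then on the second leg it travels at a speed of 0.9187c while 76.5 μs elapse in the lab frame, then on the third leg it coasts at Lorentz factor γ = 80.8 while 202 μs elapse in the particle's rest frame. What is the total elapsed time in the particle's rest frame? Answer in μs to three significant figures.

τ = 692 μs

Leg 1: 460 μs is already measured in the particle's rest frame.
Leg 2: γ = 1/√(1 − 0.9187²) = 1/√0.1560 = 2.532; τ_2 = 76.5/2.532 = 30.21 μs.
Leg 3: 202 μs is already measured in the particle's rest frame.
Total: 460.0 + 30.21 + 202.0 μs.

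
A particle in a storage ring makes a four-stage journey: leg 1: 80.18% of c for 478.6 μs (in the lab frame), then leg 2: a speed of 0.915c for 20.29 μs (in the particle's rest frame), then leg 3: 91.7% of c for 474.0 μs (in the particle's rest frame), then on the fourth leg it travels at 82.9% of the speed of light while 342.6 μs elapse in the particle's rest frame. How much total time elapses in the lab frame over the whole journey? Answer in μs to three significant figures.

Δt = 2330 μs

Leg 1: 478.6 μs is already measured in the lab frame.
Leg 2: γ = 1/√(1 − 0.915²) = 1/√0.1628 = 2.479; Δt_2 = 2.479 × 20.29 = 50.29 μs.
Leg 3: β = 0.917; γ = 1/√(1 − 0.917²) = 1/√0.1591 = 2.507; Δt_3 = 2.507 × 474.0 = 1188 μs.
Leg 4: β = 0.829; γ = 1/√(1 − 0.829²) = 1/√0.3128 = 1.788; Δt_4 = 1.788 × 342.6 = 612.6 μs.
Total: 478.6 + 50.29 + 1188 + 612.6 μs.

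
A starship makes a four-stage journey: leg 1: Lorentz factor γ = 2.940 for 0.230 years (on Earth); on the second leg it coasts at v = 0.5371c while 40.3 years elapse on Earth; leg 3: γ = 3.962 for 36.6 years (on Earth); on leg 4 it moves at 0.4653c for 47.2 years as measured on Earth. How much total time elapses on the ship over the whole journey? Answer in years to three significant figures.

Leg 1: γ = 2.940; τ_1 = 0.230/2.940 = 0.07823 years.
Leg 2: γ = 1/√(1 − 0.5371²) = 1/√0.7115 = 1.186; τ_2 = 40.3/1.186 = 33.99 years.
Leg 3: γ = 3.962; τ_3 = 36.6/3.962 = 9.238 years.
Leg 4: γ = 1/√(1 − 0.4653²) = 1/√0.7835 = 1.130; τ_4 = 47.2/1.130 = 41.78 years.
Total: 0.07823 + 33.99 + 9.238 + 41.78 years.

τ = 85.1 years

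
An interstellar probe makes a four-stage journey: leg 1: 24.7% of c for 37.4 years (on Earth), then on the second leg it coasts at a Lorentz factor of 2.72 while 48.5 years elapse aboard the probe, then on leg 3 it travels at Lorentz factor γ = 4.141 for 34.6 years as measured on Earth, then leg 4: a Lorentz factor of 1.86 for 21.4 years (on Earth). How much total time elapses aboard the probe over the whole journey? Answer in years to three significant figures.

τ = 105 years

Leg 1: β = 0.247; γ = 1/√(1 − 0.247²) = 1/√0.9390 = 1.032; τ_1 = 37.4/1.032 = 36.24 years.
Leg 2: 48.5 years is already measured aboard the probe.
Leg 3: γ = 4.141; τ_3 = 34.6/4.141 = 8.355 years.
Leg 4: γ = 1.86; τ_4 = 21.4/1.860 = 11.51 years.
Total: 36.24 + 48.50 + 8.355 + 11.51 years.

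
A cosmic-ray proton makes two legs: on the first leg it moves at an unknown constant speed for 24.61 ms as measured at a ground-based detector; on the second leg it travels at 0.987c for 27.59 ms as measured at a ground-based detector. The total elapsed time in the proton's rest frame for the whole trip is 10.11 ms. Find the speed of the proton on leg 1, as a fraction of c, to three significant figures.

Leg 1: speed unknown; τ_1 = 24.61/γ_1.
Leg 2: γ = 1/√(1 − 0.987²) = 1/√0.02583 = 6.222; τ_2 = 27.59/6.222 = 4.434 ms.
Total proper time: τ_1 + 4.434 = 10.11, so τ_1 = 10.11 − 4.434 = 5.676 ms.
γ_1 = 24.61/5.676 = 4.336; β = √(1 − 1/γ²) = √0.9468.

β = 0.973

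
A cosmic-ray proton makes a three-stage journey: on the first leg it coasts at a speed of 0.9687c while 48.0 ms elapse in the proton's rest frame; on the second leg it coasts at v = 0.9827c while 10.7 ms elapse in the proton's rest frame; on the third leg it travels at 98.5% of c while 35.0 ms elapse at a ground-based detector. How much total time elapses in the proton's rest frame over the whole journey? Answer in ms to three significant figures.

Leg 1: 48.0 ms is already measured in the proton's rest frame.
Leg 2: 10.7 ms is already measured in the proton's rest frame.
Leg 3: β = 0.985; γ = 1/√(1 − 0.985²) = 1/√0.02977 = 5.795; τ_3 = 35.0/5.795 = 6.039 ms.
Total: 48.00 + 10.70 + 6.039 ms.

τ = 64.7 ms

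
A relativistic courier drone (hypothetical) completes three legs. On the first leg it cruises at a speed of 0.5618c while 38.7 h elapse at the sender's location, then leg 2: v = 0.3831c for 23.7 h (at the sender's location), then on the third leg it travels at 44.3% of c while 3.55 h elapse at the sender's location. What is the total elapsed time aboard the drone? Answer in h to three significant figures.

Leg 1: γ = 1/√(1 − 0.5618²) = 1/√0.6844 = 1.209; τ_1 = 38.7/1.209 = 32.02 h.
Leg 2: γ = 1/√(1 − 0.3831²) = 1/√0.8532 = 1.083; τ_2 = 23.7/1.083 = 21.89 h.
Leg 3: β = 0.443; γ = 1/√(1 − 0.443²) = 1/√0.8038 = 1.115; τ_3 = 3.55/1.115 = 3.183 h.
Total: 32.02 + 21.89 + 3.183 h.

τ = 57.1 h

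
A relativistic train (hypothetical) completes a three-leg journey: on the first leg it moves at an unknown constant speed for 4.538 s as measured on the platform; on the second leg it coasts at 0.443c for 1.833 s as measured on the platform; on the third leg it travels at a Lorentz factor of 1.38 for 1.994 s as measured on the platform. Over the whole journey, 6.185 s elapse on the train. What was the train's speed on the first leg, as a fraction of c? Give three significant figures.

β = 0.731

Leg 1: speed unknown; τ_1 = 4.538/γ_1.
Leg 2: γ = 1/√(1 − 0.443²) = 1/√0.8038 = 1.115; τ_2 = 1.833/1.115 = 1.643 s.
Leg 3: γ = 1.38; τ_3 = 1.994/1.380 = 1.445 s.
Total proper time: τ_1 + 1.643 + 1.445 = 6.185, so τ_1 = 6.185 − 3.088 = 3.097 s.
γ_1 = 4.538/3.097 = 1.465; β = √(1 − 1/γ²) = √0.5343.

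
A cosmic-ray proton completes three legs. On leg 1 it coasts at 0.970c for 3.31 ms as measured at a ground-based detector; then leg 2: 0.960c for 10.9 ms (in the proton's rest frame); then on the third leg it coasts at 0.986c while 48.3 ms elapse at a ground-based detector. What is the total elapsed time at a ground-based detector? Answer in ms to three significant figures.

Δt = 90.5 ms

Leg 1: 3.31 ms is already measured at a ground-based detector.
Leg 2: γ = 1/√(1 − 0.960²) = 25/7 ≈ 3.571; Δt_2 = 3.571 × 10.9 = 38.93 ms.
Leg 3: 48.3 ms is already measured at a ground-based detector.
Total: 3.310 + 38.93 + 48.30 ms.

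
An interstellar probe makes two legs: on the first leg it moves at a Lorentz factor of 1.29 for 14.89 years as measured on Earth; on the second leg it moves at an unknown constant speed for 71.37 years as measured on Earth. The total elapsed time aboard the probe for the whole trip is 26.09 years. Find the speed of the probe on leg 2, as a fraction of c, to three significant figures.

β = 0.979

Leg 1: γ = 1.29; τ_1 = 14.89/1.290 = 11.54 years.
Leg 2: speed unknown; τ_2 = 71.37/γ_2.
Total proper time: 11.54 + τ_2 = 26.09, so τ_2 = 26.09 − 11.54 = 14.55 years.
γ_2 = 71.37/14.55 = 4.906; β = √(1 − 1/γ²) = √0.9585.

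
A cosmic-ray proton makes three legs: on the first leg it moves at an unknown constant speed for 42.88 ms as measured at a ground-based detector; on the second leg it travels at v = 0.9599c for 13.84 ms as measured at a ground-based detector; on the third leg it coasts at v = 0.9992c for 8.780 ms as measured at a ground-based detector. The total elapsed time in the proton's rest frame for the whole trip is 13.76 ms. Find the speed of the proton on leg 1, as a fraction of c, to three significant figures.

Leg 1: speed unknown; τ_1 = 42.88/γ_1.
Leg 2: γ = 1/√(1 − 0.9599²) = 1/√0.07859 = 3.567; τ_2 = 13.84/3.567 = 3.880 ms.
Leg 3: γ = 1/√(1 − 0.9992²) = 1/√0.001599 = 25.01; τ_3 = 8.780/25.01 = 0.3511 ms.
Total proper time: τ_1 + 3.880 + 0.3511 = 13.76, so τ_1 = 13.76 − 4.231 = 9.529 ms.
γ_1 = 42.88/9.529 = 4.500; β = √(1 − 1/γ²) = √0.9506.

β = 0.975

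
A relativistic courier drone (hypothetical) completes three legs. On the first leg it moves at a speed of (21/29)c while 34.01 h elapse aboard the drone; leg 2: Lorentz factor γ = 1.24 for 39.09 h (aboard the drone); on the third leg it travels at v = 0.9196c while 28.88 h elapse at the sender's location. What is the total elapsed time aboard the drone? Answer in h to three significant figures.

Leg 1: 34.01 h is already measured aboard the drone.
Leg 2: 39.09 h is already measured aboard the drone.
Leg 3: γ = 1/√(1 − 0.9196²) = 1/√0.1543 = 2.545; τ_3 = 28.88/2.545 = 11.35 h.
Total: 34.01 + 39.09 + 11.35 h.

τ = 84.4 h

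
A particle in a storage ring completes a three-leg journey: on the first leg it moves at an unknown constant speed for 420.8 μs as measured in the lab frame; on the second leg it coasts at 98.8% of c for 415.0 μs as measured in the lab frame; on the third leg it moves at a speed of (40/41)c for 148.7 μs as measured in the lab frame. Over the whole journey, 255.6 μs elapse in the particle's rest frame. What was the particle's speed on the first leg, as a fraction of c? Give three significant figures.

β = 0.926

Leg 1: speed unknown; τ_1 = 420.8/γ_1.
Leg 2: β = 0.988; γ = 1/√(1 − 0.988²) = 1/√0.02386 = 6.474; τ_2 = 415.0/6.474 = 64.10 μs.
Leg 3: γ = 1/√(1 − (40/41)²) = 41/9 ≈ 4.556; τ_3 = 148.7/4.556 = 32.64 μs.
Total proper time: τ_1 + 64.10 + 32.64 = 255.6, so τ_1 = 255.6 − 96.74 = 158.9 μs.
γ_1 = 420.8/158.9 = 2.649; β = √(1 − 1/γ²) = √0.8575.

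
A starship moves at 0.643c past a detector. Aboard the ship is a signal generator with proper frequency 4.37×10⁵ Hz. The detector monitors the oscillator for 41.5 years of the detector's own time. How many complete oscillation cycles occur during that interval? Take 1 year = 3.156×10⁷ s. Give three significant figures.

N = 4.38×10¹⁴

γ = 1/√(1 − 0.643²) = 1/√0.5866 = 1.306
During 41.5 years of lab time, the oscillator's proper time advances by τ = Δt/γ = 41.5/1.306 = 31.78 years = 1.003×10⁹ s.
N = f × τ = 4.37×10⁵ × 1.003×10⁹ = 4.383×10¹⁴.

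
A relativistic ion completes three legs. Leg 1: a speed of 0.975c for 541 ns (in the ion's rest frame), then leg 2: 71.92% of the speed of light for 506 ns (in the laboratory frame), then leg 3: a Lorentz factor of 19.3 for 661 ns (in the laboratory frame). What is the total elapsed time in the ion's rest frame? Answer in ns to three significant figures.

τ = 927 ns

Leg 1: 541 ns is already measured in the ion's rest frame.
Leg 2: β = 0.7192; γ = 1/√(1 − 0.7192²) = 1/√0.4828 = 1.439; τ_2 = 506/1.439 = 351.6 ns.
Leg 3: γ = 19.3; τ_3 = 661/19.30 = 34.25 ns.
Total: 541.0 + 351.6 + 34.25 ns.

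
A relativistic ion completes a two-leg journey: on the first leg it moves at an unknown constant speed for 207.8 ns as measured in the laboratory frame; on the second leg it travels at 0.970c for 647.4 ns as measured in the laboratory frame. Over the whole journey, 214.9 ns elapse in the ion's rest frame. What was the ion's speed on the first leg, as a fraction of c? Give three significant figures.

β = 0.961

Leg 1: speed unknown; τ_1 = 207.8/γ_1.
Leg 2: γ = 1/√(1 − 0.970²) = 1/√0.05910 = 4.113; τ_2 = 647.4/4.113 = 157.4 ns.
Total proper time: τ_1 + 157.4 = 214.9, so τ_1 = 214.9 − 157.4 = 57.51 ns.
γ_1 = 207.8/57.51 = 3.613; β = √(1 − 1/γ²) = √0.9234.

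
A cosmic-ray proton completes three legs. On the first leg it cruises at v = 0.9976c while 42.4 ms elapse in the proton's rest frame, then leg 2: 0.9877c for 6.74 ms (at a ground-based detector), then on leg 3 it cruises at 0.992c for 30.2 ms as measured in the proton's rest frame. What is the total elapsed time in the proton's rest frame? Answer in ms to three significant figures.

τ = 73.7 ms

Leg 1: 42.4 ms is already measured in the proton's rest frame.
Leg 2: γ = 1/√(1 − 0.9877²) = 1/√0.02445 = 6.395; τ_2 = 6.74/6.395 = 1.054 ms.
Leg 3: 30.2 ms is already measured in the proton's rest frame.
Total: 42.40 + 1.054 + 30.20 ms.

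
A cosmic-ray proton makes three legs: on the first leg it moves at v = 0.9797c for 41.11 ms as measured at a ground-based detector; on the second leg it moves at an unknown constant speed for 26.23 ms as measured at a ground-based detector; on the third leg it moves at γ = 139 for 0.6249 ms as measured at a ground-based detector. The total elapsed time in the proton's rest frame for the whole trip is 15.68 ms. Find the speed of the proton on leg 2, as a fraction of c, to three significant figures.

Leg 1: γ = 1/√(1 − 0.9797²) = 1/√0.04019 = 4.988; τ_1 = 41.11/4.988 = 8.241 ms.
Leg 2: speed unknown; τ_2 = 26.23/γ_2.
Leg 3: γ = 139; τ_3 = 0.6249/139.0 = 0.004496 ms.
Total proper time: 8.241 + τ_2 + 0.004496 = 15.68, so τ_2 = 15.68 − 8.246 = 7.434 ms.
γ_2 = 26.23/7.434 = 3.528; β = √(1 − 1/γ²) = √0.9197.

β = 0.959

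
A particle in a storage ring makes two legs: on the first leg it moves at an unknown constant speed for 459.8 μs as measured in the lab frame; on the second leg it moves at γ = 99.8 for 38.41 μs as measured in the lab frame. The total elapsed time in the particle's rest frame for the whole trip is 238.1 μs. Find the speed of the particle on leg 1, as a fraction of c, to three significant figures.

β = 0.856

Leg 1: speed unknown; τ_1 = 459.8/γ_1.
Leg 2: γ = 99.8; τ_2 = 38.41/99.80 = 0.3849 μs.
Total proper time: τ_1 + 0.3849 = 238.1, so τ_1 = 238.1 − 0.3849 = 237.7 μs.
γ_1 = 459.8/237.7 = 1.934; β = √(1 − 1/γ²) = √0.7327.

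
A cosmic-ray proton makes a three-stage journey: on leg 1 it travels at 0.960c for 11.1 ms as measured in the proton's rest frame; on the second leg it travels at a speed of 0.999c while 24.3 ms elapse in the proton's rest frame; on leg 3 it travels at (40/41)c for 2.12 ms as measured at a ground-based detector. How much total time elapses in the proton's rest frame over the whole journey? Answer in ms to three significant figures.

τ = 35.9 ms

Leg 1: 11.1 ms is already measured in the proton's rest frame.
Leg 2: 24.3 ms is already measured in the proton's rest frame.
Leg 3: γ = 1/√(1 − (40/41)²) = 41/9 ≈ 4.556; τ_3 = 2.12/4.556 = 0.4654 ms.
Total: 11.10 + 24.30 + 0.4654 ms.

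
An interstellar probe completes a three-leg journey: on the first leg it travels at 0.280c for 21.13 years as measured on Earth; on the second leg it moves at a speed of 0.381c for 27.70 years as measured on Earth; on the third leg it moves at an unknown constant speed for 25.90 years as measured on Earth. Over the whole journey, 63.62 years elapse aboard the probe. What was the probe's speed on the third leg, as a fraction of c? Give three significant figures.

Leg 1: γ = 1/√(1 − 0.280²) = 25/24 ≈ 1.042; τ_1 = 21.13/1.042 = 20.28 years.
Leg 2: γ = 1/√(1 − 0.381²) = 1/√0.8548 = 1.082; τ_2 = 27.70/1.082 = 25.61 years.
Leg 3: speed unknown; τ_3 = 25.90/γ_3.
Total proper time: 20.28 + 25.61 + τ_3 = 63.62, so τ_3 = 63.62 − 45.90 = 17.72 years.
γ_3 = 25.90/17.72 = 1.461; β = √(1 − 1/γ²) = √0.5317.

β = 0.729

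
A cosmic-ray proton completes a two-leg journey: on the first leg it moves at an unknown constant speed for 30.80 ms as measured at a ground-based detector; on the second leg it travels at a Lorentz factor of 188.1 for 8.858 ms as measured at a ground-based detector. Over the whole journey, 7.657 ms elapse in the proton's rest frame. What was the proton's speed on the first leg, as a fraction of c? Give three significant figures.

β = 0.969

Leg 1: speed unknown; τ_1 = 30.80/γ_1.
Leg 2: γ = 188.1; τ_2 = 8.858/188.1 = 0.04709 ms.
Total proper time: τ_1 + 0.04709 = 7.657, so τ_1 = 7.657 − 0.04709 = 7.610 ms.
γ_1 = 30.80/7.610 = 4.047; β = √(1 − 1/γ²) = √0.9390.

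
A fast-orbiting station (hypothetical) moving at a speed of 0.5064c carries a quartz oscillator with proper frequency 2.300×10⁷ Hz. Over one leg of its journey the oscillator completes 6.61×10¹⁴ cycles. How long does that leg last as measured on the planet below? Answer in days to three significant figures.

Δt = 386 days

γ = 1/√(1 − 0.5064²) = 1/√0.7436 = 1.160
Proper time for N cycles: τ = N/f = 6.61×10¹⁴/(2.300×10⁷) = 2.874×10⁷ s = 332.6 days.
Lab-frame duration Δt = γτ = 1.160 × 332.6 = 385.7 days.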